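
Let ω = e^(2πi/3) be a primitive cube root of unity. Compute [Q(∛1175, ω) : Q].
[Q(∛1175, ω) : Q] = 6

[Q(∛1175):Q] = 3 (min poly x^3 - 1175, irreducible since 1175 is not a perfect cube). [Q(ω):Q] = 2 (min poly x^2 + x + 1). Since Q(∛1175) ⊂ R and ω ∉ R, we have ω ∉ Q(∛1175), so x^2 + x + 1 remains irreducible over Q(∛1175) and [Q(∛1175, ω) : Q(∛1175)] = 2. By the tower law, [Q(∛1175, ω) : Q] = 3 · 2 = 6. (In fact Q(∛1175, ω) is the splitting field of x^3 - 1175 over Q.)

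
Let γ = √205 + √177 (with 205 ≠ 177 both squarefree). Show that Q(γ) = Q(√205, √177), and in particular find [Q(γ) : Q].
[Q(γ) : Q] = 4 (equivalently, Q(γ) = Q(√205, √177))

Obviously Q(γ) ⊆ Q(√205, √177), and [Q(√205, √177):Q] = 4 (since 205, 177 are distinct squarefree integers > 1 with 36285 not a perfect square). To show equality we compute the minimal polynomial of γ. From γ = √205 + √177: γ^2 = 205 + 2√(36285) + 177 = 382 + 2√(36285), so γ^2 - 382 = 2√(36285); squaring, (γ^2 - 382)^2 = 4·36285, i.e. γ^4 - 764γ^2 + 145924 - 145140 = 0, i.e. γ^4 - 764γ^2 + 784 = 0. So γ is a root of x^4 - 764x^2 + 784. This polynomial is irreducible over Q: it has no rational root (each ±√205 ± √177 is irrational), and any factorization into two quadratics over Q would force √(36285) ∈ Q (pairing opposite roots) or √205, √177 ∈ Q (other pairings), all impossible. Hence [Q(γ):Q] = 4 = [Q(√205, √177):Q], so Q(γ) = Q(√205, √177).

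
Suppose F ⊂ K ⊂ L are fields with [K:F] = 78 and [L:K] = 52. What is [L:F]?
[L:F] = 4056

The tower law says that for any tower of field extensions F ⊂ K ⊂ L with finite degrees, [L:F] = [L:K] · [K:F]. Here this gives [L:F] = 52 · 78 = 4056.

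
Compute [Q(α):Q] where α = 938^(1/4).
[Q(α):Q] = 4

α is a root of x^4 - 938. By Eisenstein's criterion at the prime p = 2 (which divides the constant term 938 but p^2 = 4 does not, since 938 is squarefree), x^4 - 938 is irreducible over Q. Hence [Q(α):Q] = 4.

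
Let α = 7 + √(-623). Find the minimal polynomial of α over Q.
m_α(x) = x^2 - 14x + 672

From α - 7 = √(-623), squaring gives (α - 7)^2 = -623, i.e. α^2 - 14α + 49 = -623, so α^2 - 14α + 672 = 0. The discriminant of x^2 - 14x + 672 is (-14)^2 - 4·(672) = 196 - 2688 = -2492, and 4·(-623) is not a perfect square in Q since -623 is squarefree and ≠ 1. Hence x^2 - 14x + 672 is irreducible over Q and is the minimal polynomial of α.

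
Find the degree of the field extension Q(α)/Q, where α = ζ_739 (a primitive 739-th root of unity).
[Q(α):Q] = 738

The minimal polynomial of ζ_739 over Q is the 739-th cyclotomic polynomial Φ_739(x), which is irreducible over Q and has degree φ(739) = 738. Hence [Q(α):Q] = φ(739) = 738.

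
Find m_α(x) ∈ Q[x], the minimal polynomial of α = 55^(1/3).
m_α(x) = x^3 - 55

α satisfies α^3 = 55, so x^3 - 55 annihilates α. By the rational root test, a rational root p/q (in lowest terms) of x^3 - 55 would satisfy p^3 = 55 q^3, forcing q = 1 and p^3 = 55; but 55 is not a perfect cube, contradiction. A monic cubic over Q with no rational root is irreducible (any nontrivial factorization would include a linear factor). Hence x^3 - 55 is the minimal polynomial of α, and in particular [Q(α):Q] = 3.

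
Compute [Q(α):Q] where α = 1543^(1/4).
[Q(α):Q] = 4

α is a root of x^4 - 1543. By Eisenstein's criterion at the prime p = 1543 (which divides the constant term 1543 but p^2 = 2380849 does not, since 1543 is squarefree), x^4 - 1543 is irreducible over Q. Hence [Q(α):Q] = 4.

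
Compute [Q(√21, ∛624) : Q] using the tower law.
[Q(√21, ∛624) : Q] = 6

Let L = Q(√21, ∛624). Since Q(√21) ⊂ L and [Q(√21):Q] = 2, the tower law gives 2 | [L:Q]. Likewise Q(∛624) ⊂ L with [Q(∛624):Q] = 3 (because 624 is not a perfect cube), so 3 | [L:Q]. As gcd(2,3) = 1, [L:Q] is divisible by 6. Conversely L is generated over Q by √21 and ∛624, so [L:Q] ≤ 2·3 = 6. Therefore [Q(√21, ∛624) : Q] = 6.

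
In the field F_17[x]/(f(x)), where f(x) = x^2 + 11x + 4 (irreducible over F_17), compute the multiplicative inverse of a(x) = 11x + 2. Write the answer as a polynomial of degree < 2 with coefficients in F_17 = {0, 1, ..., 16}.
a(x)^(-1) ≡ 5x (mod f(x))

Since f is irreducible over F_17, F_17[x]/(f) is a field and a(x) ≠ 0 has an inverse. Apply the extended Euclidean algorithm to f(x) and a(x) in F_17[x]: f(x) = (14x)·a(x) + (4). The last nonzero remainder is the constant 4 = gcd(f, a) in F_17. Back-substituting through the division chain expresses 4 = s(x)·a(x) + t(x)·f(x) with s(x) ≡ 3x (mod f), so (3x)·a(x) ≡ 4 (mod f). Multiplying by 4^(-1) ≡ 13 in F_17 gives a(x)^(-1) ≡ 13·(3x) ≡ 5x (mod f). Check: (11x + 2)·(5x) = 4x^2 + 10x ≡ 1 (mod x^2 + 11x + 4).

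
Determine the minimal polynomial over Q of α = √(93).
m_α(x) = x^2 - 93

α satisfies α^2 - 93 = 0, so x^2 - 93 annihilates α. Since d = 93 is squarefree and ≠ 1, it is not a perfect square in Q, so x^2 - 93 has no rational root and is therefore irreducible over Q (a degree-2 polynomial over a field is irreducible iff it has no root). Hence m_α(x) = x^2 - 93.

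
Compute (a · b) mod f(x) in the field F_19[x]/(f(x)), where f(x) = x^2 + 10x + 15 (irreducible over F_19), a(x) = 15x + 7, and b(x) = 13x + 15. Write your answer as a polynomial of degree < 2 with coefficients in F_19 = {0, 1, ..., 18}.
a · b ≡ 11 (mod f(x))

Multiply in F_19[x]: a(x)·b(x) = (15x + 7)·(13x + 15) = 5x^2 + 12x + 10. This has degree ≥ 2, so divide by f(x) over F_19: 5x^2 + 12x + 10 = (5)·(x^2 + 10x + 15) + (11). Hence a·b ≡ 11 (mod f). (F_19[x]/(f) is a field with 19^2 = 361 elements since f is irreducible of degree 2.)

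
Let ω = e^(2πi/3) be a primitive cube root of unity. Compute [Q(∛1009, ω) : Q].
[Q(∛1009, ω) : Q] = 6

[Q(∛1009):Q] = 3 (min poly x^3 - 1009, irreducible since 1009 is not a perfect cube). [Q(ω):Q] = 2 (min poly x^2 + x + 1). Since Q(∛1009) ⊂ R and ω ∉ R, we have ω ∉ Q(∛1009), so x^2 + x + 1 remains irreducible over Q(∛1009) and [Q(∛1009, ω) : Q(∛1009)] = 2. By the tower law, [Q(∛1009, ω) : Q] = 3 · 2 = 6. (In fact Q(∛1009, ω) is the splitting field of x^3 - 1009 over Q.)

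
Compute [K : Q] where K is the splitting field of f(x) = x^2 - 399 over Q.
[K : Q] = 2

f(x) = x^2 - 399 factors as (x - √399)(x + √399). The splitting field is K = Q(√399). Since 399 is squarefree and > 1, it is not a perfect square, so x^2 - 399 is irreducible over Q and [Q(√399) : Q] = 2. Hence [K : Q] = 2.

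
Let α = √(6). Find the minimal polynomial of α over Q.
m_α(x) = x^2 - 6

α satisfies α^2 - 6 = 0, so x^2 - 6 annihilates α. Since d = 6 is squarefree and ≠ 1, it is not a perfect square in Q, so x^2 - 6 has no rational root and is therefore irreducible over Q (a degree-2 polynomial over a field is irreducible iff it has no root). Hence m_α(x) = x^2 - 6.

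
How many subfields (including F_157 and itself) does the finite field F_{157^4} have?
F_{157^4} has 3 subfields

The subfields of F_{p^n} are exactly the fields F_{p^d} for d | n (each is the fixed field of the unique index-d subgroup of Gal(F_{p^n}/F_p) ≅ Z/nZ). The divisors of n = 4 are {1, 2, 4}, giving 3 subfields: F_{157^1}, F_{157^2}, F_{157^4}.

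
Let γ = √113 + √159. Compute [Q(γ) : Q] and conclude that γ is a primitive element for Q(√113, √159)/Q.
[Q(γ) : Q] = 4 (equivalently, Q(γ) = Q(√113, √159))

Obviously Q(γ) ⊆ Q(√113, √159), and [Q(√113, √159):Q] = 4 (since 113, 159 are distinct squarefree integers > 1 with 17967 not a perfect square). To show equality we compute the minimal polynomial of γ. From γ = √113 + √159: γ^2 = 113 + 2√(17967) + 159 = 272 + 2√(17967), so γ^2 - 272 = 2√(17967); squaring, (γ^2 - 272)^2 = 4·17967, i.e. γ^4 - 544γ^2 + 73984 - 71868 = 0, i.e. γ^4 - 544γ^2 + 2116 = 0. So γ is a root of x^4 - 544x^2 + 2116. This polynomial is irreducible over Q: it has no rational root (each ±√113 ± √159 is irrational), and any factorization into two quadratics over Q would force √(17967) ∈ Q (pairing opposite roots) or √113, √159 ∈ Q (other pairings), all impossible. Hence [Q(γ):Q] = 4 = [Q(√113, √159):Q], so Q(γ) = Q(√113, √159).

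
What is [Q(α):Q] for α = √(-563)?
[Q(α):Q] = 2

[Q(α):Q] equals the degree of the minimal polynomial of α. Here α^2 = -563 and x^2 + 563 is irreducible (d = -563 is squarefree, ≠ 1, hence not a square), so deg(m_α) = 2. Thus [Q(α):Q] = 2.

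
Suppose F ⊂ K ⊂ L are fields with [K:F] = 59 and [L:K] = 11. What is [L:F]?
[L:F] = 649

The tower law says that for any tower of field extensions F ⊂ K ⊂ L with finite degrees, [L:F] = [L:K] · [K:F]. Here this gives [L:F] = 11 · 59 = 649.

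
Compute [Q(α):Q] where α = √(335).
[Q(α):Q] = 2

[Q(α):Q] equals the degree of the minimal polynomial of α. Here α^2 = 335 and x^2 - 335 is irreducible (d = 335 is squarefree, ≠ 1, hence not a square), so deg(m_α) = 2. Thus [Q(α):Q] = 2.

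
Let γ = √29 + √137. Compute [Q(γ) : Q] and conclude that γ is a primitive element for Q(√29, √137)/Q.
[Q(γ) : Q] = 4 (equivalently, Q(γ) = Q(√29, √137))

Obviously Q(γ) ⊆ Q(√29, √137), and [Q(√29, √137):Q] = 4 (since 29, 137 are distinct squarefree integers > 1 with 3973 not a perfect square). To show equality we compute the minimal polynomial of γ. From γ = √29 + √137: γ^2 = 29 + 2√(3973) + 137 = 166 + 2√(3973), so γ^2 - 166 = 2√(3973); squaring, (γ^2 - 166)^2 = 4·3973, i.e. γ^4 - 332γ^2 + 27556 - 15892 = 0, i.e. γ^4 - 332γ^2 + 11664 = 0. So γ is a root of x^4 - 332x^2 + 11664. This polynomial is irreducible over Q: it has no rational root (each ±√29 ± √137 is irrational), and any factorization into two quadratics over Q would force √(3973) ∈ Q (pairing opposite roots) or √29, √137 ∈ Q (other pairings), all impossible. Hence [Q(γ):Q] = 4 = [Q(√29, √137):Q], so Q(γ) = Q(√29, √137).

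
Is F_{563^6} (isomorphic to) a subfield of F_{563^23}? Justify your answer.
No: F_{563^6} is not a subfield of F_{563^23}

F_{p^m} embeds in F_{p^n} iff m | n. Here 6 ∤ 23 (since 23 = 3·6 + 5 with remainder 5 ≠ 0), so F_{563^6} is not a subfield of F_{563^23}. Equivalently: if it were, the tower law would give 6 = [F_{563^6}:F_563] dividing [F_{563^23}:F_563] = 23, contradiction.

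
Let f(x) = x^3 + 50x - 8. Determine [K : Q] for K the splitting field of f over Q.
[K : Q] = 6

By the rational root test, any rational root of the monic integer polynomial f(x) = x^3 + 50x - 8 must be an integer dividing the constant term -8, i.e. one of ±{1, 2, 4, 8}. Evaluating: f(1) = 43, f(-1) = -59, f(2) = 100, f(-2) = -116, f(4) = 256, f(-4) = -272, f(8) = 904, f(-8) = -920; none is 0, so f has no rational root and is therefore irreducible over Q (a cubic with no linear factor over a field is irreducible). For an irreducible cubic, the Galois group is A_3 or S_3 according as the discriminant disc(f) = -4a^3 - 27b^2 = -4·(50)^3 - 27·(-8)^2 = -501728 is or is not a square in Q. Here disc(f) = -501728 is not a perfect square in Q, so the Galois group of f over Q is not contained in A_3 and must be all of S_3. The splitting field has degree |S_3| = 6 over Q, so [K : Q] = 6.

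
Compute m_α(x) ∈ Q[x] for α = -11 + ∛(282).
m_α(x) = x^3 + 33x^2 + 363x + 1049

Set β = α + 11 = ∛(282), so β^3 = 282. Then (α + 11)^3 - 282 = 0, i.e. α is a root of g(x) = (x + 11)^3 - 282 = x^3 + 33x^2 + 363x + 1049. Since g(x) = h(x + 11) where h(x) = x^3 - 282, and h is irreducible over Q (because 282 is not a perfect cube, so h has no rational root, and a monic cubic with no rational root is irreducible), g is also irreducible (irreducibility is preserved under the substitution x → x + 11). Hence m_α(x) = x^3 + 33x^2 + 363x + 1049.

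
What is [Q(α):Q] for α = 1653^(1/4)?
[Q(α):Q] = 4

α is a root of x^4 - 1653. By Eisenstein's criterion at the prime p = 3 (which divides the constant term 1653 but p^2 = 9 does not, since 1653 is squarefree), x^4 - 1653 is irreducible over Q. Hence [Q(α):Q] = 4.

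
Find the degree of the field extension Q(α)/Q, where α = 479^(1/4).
[Q(α):Q] = 4

α is a root of x^4 - 479. By Eisenstein's criterion at the prime p = 479 (which divides the constant term 479 but p^2 = 229441 does not, since 479 is squarefree), x^4 - 479 is irreducible over Q. Hence [Q(α):Q] = 4.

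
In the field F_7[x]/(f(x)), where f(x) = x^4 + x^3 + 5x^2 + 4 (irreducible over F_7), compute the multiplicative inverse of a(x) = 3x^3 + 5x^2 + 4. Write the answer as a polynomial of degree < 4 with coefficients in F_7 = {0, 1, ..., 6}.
a(x)^(-1) ≡ x^2 + 3x + 6 (mod f(x))

Since f is irreducible over F_7, F_7[x]/(f) is a field and a(x) ≠ 0 has an inverse. Apply the extended Euclidean algorithm to f(x) and a(x) in F_7[x]: f(x) = (5x + 6)·a(x) + (3x^2 + x + 1);  a(x) = (x + 6)·(3x^2 + x + 1) + (5). The last nonzero remainder is the constant 5 = gcd(f, a) in F_7. Back-substituting through the division chain expresses 5 = s(x)·a(x) + t(x)·f(x) with s(x) ≡ 5x^2 + x + 2 (mod f), so (5x^2 + x + 2)·a(x) ≡ 5 (mod f). Multiplying by 5^(-1) ≡ 3 in F_7 gives a(x)^(-1) ≡ 3·(5x^2 + x + 2) ≡ x^2 + 3x + 6 (mod f). Check: (3x^3 + 5x^2 + 4)·(x^2 + 3x + 6) = 3x^5 + 5x^3 + 6x^2 + 5x + 3 ≡ 1 (mod x^4 + x^3 + 5x^2 + 4).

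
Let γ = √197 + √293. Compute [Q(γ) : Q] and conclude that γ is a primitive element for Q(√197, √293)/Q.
[Q(γ) : Q] = 4 (equivalently, Q(γ) = Q(√197, √293))

Obviously Q(γ) ⊆ Q(√197, √293), and [Q(√197, √293):Q] = 4 (since 197, 293 are distinct squarefree integers > 1 with 57721 not a perfect square). To show equality we compute the minimal polynomial of γ. From γ = √197 + √293: γ^2 = 197 + 2√(57721) + 293 = 490 + 2√(57721), so γ^2 - 490 = 2√(57721); squaring, (γ^2 - 490)^2 = 4·57721, i.e. γ^4 - 980γ^2 + 240100 - 230884 = 0, i.e. γ^4 - 980γ^2 + 9216 = 0. So γ is a root of x^4 - 980x^2 + 9216. This polynomial is irreducible over Q: it has no rational root (each ±√197 ± √293 is irrational), and any factorization into two quadratics over Q would force √(57721) ∈ Q (pairing opposite roots) or √197, √293 ∈ Q (other pairings), all impossible. Hence [Q(γ):Q] = 4 = [Q(√197, √293):Q], so Q(γ) = Q(√197, √293).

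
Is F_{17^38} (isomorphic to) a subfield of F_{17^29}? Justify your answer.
No: F_{17^38} is not a subfield of F_{17^29}

F_{p^m} embeds in F_{p^n} iff m | n. Here 38 ∤ 29 (since 29 = 0·38 + 29 with remainder 29 ≠ 0), so F_{17^38} is not a subfield of F_{17^29}. Equivalently: if it were, the tower law would give 38 = [F_{17^38}:F_17] dividing [F_{17^29}:F_17] = 29, contradiction.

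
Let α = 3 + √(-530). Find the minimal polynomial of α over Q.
m_α(x) = x^2 - 6x + 539

From α - 3 = √(-530), squaring gives (α - 3)^2 = -530, i.e. α^2 - 6α + 9 = -530, so α^2 - 6α + 539 = 0. The discriminant of x^2 - 6x + 539 is (-6)^2 - 4·(539) = 36 - 2156 = -2120, and 4·(-530) is not a perfect square in Q since -530 is squarefree and ≠ 1. Hence x^2 - 6x + 539 is irreducible over Q and is the minimal polynomial of α.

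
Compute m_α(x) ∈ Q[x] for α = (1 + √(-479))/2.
m_α(x) = x^2 - x + 120

From 2α - 1 = √(-479), squaring gives (2α - 1)^2 = -479, i.e. 4α^2 - 4α + 1 = -479, so α^2 - α + (1 + 479)/4 = 0. Since -479 ≡ 1 (mod 4), (1 + 479)/4 = 120 ∈ Z. The polynomial x^2 - x + 120 has discriminant 1 - 4·(120) = -479, which is not a perfect square in Q (d = -479 is squarefree and ≠ 1), so x^2 - x + 120 is irreducible over Q. It is the minimal polynomial of α.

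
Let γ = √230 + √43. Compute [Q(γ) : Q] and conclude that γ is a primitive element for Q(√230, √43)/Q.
[Q(γ) : Q] = 4 (equivalently, Q(γ) = Q(√230, √43))

Obviously Q(γ) ⊆ Q(√230, √43), and [Q(√230, √43):Q] = 4 (since 230, 43 are distinct squarefree integers > 1 with 9890 not a perfect square). To show equality we compute the minimal polynomial of γ. From γ = √230 + √43: γ^2 = 230 + 2√(9890) + 43 = 273 + 2√(9890), so γ^2 - 273 = 2√(9890); squaring, (γ^2 - 273)^2 = 4·9890, i.e. γ^4 - 546γ^2 + 74529 - 39560 = 0, i.e. γ^4 - 546γ^2 + 34969 = 0. So γ is a root of x^4 - 546x^2 + 34969. This polynomial is irreducible over Q: it has no rational root (each ±√230 ± √43 is irrational), and any factorization into two quadratics over Q would force √(9890) ∈ Q (pairing opposite roots) or √230, √43 ∈ Q (other pairings), all impossible. Hence [Q(γ):Q] = 4 = [Q(√230, √43):Q], so Q(γ) = Q(√230, √43).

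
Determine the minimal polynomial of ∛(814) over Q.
m_α(x) = x^3 - 814

α satisfies α^3 = 814, so x^3 - 814 annihilates α. By the rational root test, a rational root p/q (in lowest terms) of x^3 - 814 would satisfy p^3 = 814 q^3, forcing q = 1 and p^3 = 814; but 814 is not a perfect cube, contradiction. A monic cubic over Q with no rational root is irreducible (any nontrivial factorization would include a linear factor). Hence x^3 - 814 is the minimal polynomial of α, and in particular [Q(α):Q] = 3.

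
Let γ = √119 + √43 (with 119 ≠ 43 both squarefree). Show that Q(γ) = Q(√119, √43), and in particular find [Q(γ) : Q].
[Q(γ) : Q] = 4 (equivalently, Q(γ) = Q(√119, √43))

Obviously Q(γ) ⊆ Q(√119, √43), and [Q(√119, √43):Q] = 4 (since 119, 43 are distinct squarefree integers > 1 with 5117 not a perfect square). To show equality we compute the minimal polynomial of γ. From γ = √119 + √43: γ^2 = 119 + 2√(5117) + 43 = 162 + 2√(5117), so γ^2 - 162 = 2√(5117); squaring, (γ^2 - 162)^2 = 4·5117, i.e. γ^4 - 324γ^2 + 26244 - 20468 = 0, i.e. γ^4 - 324γ^2 + 5776 = 0. So γ is a root of x^4 - 324x^2 + 5776. This polynomial is irreducible over Q: it has no rational root (each ±√119 ± √43 is irrational), and any factorization into two quadratics over Q would force √(5117) ∈ Q (pairing opposite roots) or √119, √43 ∈ Q (other pairings), all impossible. Hence [Q(γ):Q] = 4 = [Q(√119, √43):Q], so Q(γ) = Q(√119, √43).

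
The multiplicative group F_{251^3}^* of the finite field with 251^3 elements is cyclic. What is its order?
|F_{251^3}^*| = 15813250

F_{251^3} has 251^3 = 15813251 elements; its multiplicative group consists of all nonzero elements, so |F_{251^3}^*| = 15813251 - 1 = 15813250. (It is cyclic since any finite subgroup of the multiplicative group of a field is cyclic.)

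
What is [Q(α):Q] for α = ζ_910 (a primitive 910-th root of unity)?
[Q(α):Q] = 288

The minimal polynomial of ζ_910 over Q is the 910-th cyclotomic polynomial Φ_910(x), which is irreducible over Q and has degree φ(910) = 288. Hence [Q(α):Q] = φ(910) = 288.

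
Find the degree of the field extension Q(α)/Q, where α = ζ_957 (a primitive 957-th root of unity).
[Q(α):Q] = 560

The minimal polynomial of ζ_957 over Q is the 957-th cyclotomic polynomial Φ_957(x), which is irreducible over Q and has degree φ(957) = 560. Hence [Q(α):Q] = φ(957) = 560.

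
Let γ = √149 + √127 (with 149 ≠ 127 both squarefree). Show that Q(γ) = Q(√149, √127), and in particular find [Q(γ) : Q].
[Q(γ) : Q] = 4 (equivalently, Q(γ) = Q(√149, √127))

Obviously Q(γ) ⊆ Q(√149, √127), and [Q(√149, √127):Q] = 4 (since 149, 127 are distinct squarefree integers > 1 with 18923 not a perfect square). To show equality we compute the minimal polynomial of γ. From γ = √149 + √127: γ^2 = 149 + 2√(18923) + 127 = 276 + 2√(18923), so γ^2 - 276 = 2√(18923); squaring, (γ^2 - 276)^2 = 4·18923, i.e. γ^4 - 552γ^2 + 76176 - 75692 = 0, i.e. γ^4 - 552γ^2 + 484 = 0. So γ is a root of x^4 - 552x^2 + 484. This polynomial is irreducible over Q: it has no rational root (each ±√149 ± √127 is irrational), and any factorization into two quadratics over Q would force √(18923) ∈ Q (pairing opposite roots) or √149, √127 ∈ Q (other pairings), all impossible. Hence [Q(γ):Q] = 4 = [Q(√149, √127):Q], so Q(γ) = Q(√149, √127).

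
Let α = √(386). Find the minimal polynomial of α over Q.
m_α(x) = x^2 - 386

α satisfies α^2 - 386 = 0, so x^2 - 386 annihilates α. Since d = 386 is squarefree and ≠ 1, it is not a perfect square in Q, so x^2 - 386 has no rational root and is therefore irreducible over Q (a degree-2 polynomial over a field is irreducible iff it has no root). Hence m_α(x) = x^2 - 386.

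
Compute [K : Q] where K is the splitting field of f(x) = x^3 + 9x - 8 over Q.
[K : Q] = 6

By the rational root test, any rational root of the monic integer polynomial f(x) = x^3 + 9x - 8 must be an integer dividing the constant term -8, i.e. one of ±{1, 2, 4, 8}. Evaluating: f(1) = 2, f(-1) = -18, f(2) = 18, f(-2) = -34, f(4) = 92, f(-4) = -108, f(8) = 576, f(-8) = -592; none is 0, so f has no rational root and is therefore irreducible over Q (a cubic with no linear factor over a field is irreducible). For an irreducible cubic, the Galois group is A_3 or S_3 according as the discriminant disc(f) = -4a^3 - 27b^2 = -4·(9)^3 - 27·(-8)^2 = -4644 is or is not a square in Q. Here disc(f) = -4644 is not a perfect square in Q, so the Galois group of f over Q is not contained in A_3 and must be all of S_3. The splitting field has degree |S_3| = 6 over Q, so [K : Q] = 6.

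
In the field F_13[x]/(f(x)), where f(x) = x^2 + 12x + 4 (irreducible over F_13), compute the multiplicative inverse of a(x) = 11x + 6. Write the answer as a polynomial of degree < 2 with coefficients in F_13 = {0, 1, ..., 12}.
a(x)^(-1) ≡ 2x + 4 (mod f(x))

Since f is irreducible over F_13, F_13[x]/(f) is a field and a(x) ≠ 0 has an inverse. Apply the extended Euclidean algorithm to f(x) and a(x) in F_13[x]: f(x) = (6x + 12)·a(x) + (10). The last nonzero remainder is the constant 10 = gcd(f, a) in F_13. Back-substituting through the division chain expresses 10 = s(x)·a(x) + t(x)·f(x) with s(x) ≡ 7x + 1 (mod f), so (7x + 1)·a(x) ≡ 10 (mod f). Multiplying by 10^(-1) ≡ 4 in F_13 gives a(x)^(-1) ≡ 4·(7x + 1) ≡ 2x + 4 (mod f). Check: (11x + 6)·(2x + 4) = 9x^2 + 4x + 11 ≡ 1 (mod x^2 + 12x + 4).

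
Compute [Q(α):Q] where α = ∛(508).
[Q(α):Q] = 3

The minimal polynomial of α is x^3 - 508, irreducible over Q since 508 is not a perfect cube (so x^3 - 508 has no rational root). Hence [Q(α):Q] = deg(m_α) = 3.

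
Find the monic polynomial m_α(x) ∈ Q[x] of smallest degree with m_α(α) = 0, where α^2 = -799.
m_α(x) = x^2 + 799

α satisfies α^2 + 799 = 0, so x^2 + 799 annihilates α. Since d = -799 is squarefree and ≠ 1, it is not a perfect square in Q, so x^2 + 799 has no rational root and is therefore irreducible over Q (a degree-2 polynomial over a field is irreducible iff it has no root). Hence m_α(x) = x^2 + 799.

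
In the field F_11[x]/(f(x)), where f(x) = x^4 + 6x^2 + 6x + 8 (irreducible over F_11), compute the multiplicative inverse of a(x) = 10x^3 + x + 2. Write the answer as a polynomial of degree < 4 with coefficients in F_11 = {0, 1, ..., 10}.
a(x)^(-1) ≡ x^3 + 4x^2 + 5x + 3 (mod f(x))

Since f is irreducible over F_11, F_11[x]/(f) is a field and a(x) ≠ 0 has an inverse. Apply the extended Euclidean algorithm to f(x) and a(x) in F_11[x]: f(x) = (10x)·a(x) + (7x^2 + 8x + 8);  a(x) = (3x + 6)·(7x^2 + 8x + 8) + (6x + 9);  (7x^2 + 8x + 8) = (3x + 6)·(6x + 9) + (9). The last nonzero remainder is the constant 9 = gcd(f, a) in F_11. Back-substituting through the division chain expresses 9 = s(x)·a(x) + t(x)·f(x) with s(x) ≡ 9x^3 + 3x^2 + x + 5 (mod f), so (9x^3 + 3x^2 + x + 5)·a(x) ≡ 9 (mod f). Multiplying by 9^(-1) ≡ 5 in F_11 gives a(x)^(-1) ≡ 5·(9x^3 + 3x^2 + x + 5) ≡ x^3 + 4x^2 + 5x + 3 (mod f). Check: (10x^3 + x + 2)·(x^3 + 4x^2 + 5x + 3) = 10x^6 + 7x^5 + 7x^4 + 3x^3 + 2x^2 + 2x + 6 ≡ 1 (mod x^4 + 6x^2 + 6x + 8).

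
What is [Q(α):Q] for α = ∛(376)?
[Q(α):Q] = 3

The minimal polynomial of α is x^3 - 376, irreducible over Q since 376 is not a perfect cube (so x^3 - 376 has no rational root). Hence [Q(α):Q] = deg(m_α) = 3.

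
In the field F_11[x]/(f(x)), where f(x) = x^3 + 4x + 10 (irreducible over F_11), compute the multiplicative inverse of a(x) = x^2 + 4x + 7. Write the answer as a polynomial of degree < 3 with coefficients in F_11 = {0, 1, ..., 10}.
a(x)^(-1) ≡ x^2 + 3x + 7 (mod f(x))

Since f is irreducible over F_11, F_11[x]/(f) is a field and a(x) ≠ 0 has an inverse. Apply the extended Euclidean algorithm to f(x) and a(x) in F_11[x]: f(x) = (x + 7)·a(x) + (2x + 5);  a(x) = (6x + 9)·(2x + 5) + (6). The last nonzero remainder is the constant 6 = gcd(f, a) in F_11. Back-substituting through the division chain expresses 6 = s(x)·a(x) + t(x)·f(x) with s(x) ≡ 6x^2 + 7x + 9 (mod f), so (6x^2 + 7x + 9)·a(x) ≡ 6 (mod f). Multiplying by 6^(-1) ≡ 2 in F_11 gives a(x)^(-1) ≡ 2·(6x^2 + 7x + 9) ≡ x^2 + 3x + 7 (mod f). Check: (x^2 + 4x + 7)·(x^2 + 3x + 7) = x^4 + 7x^3 + 4x^2 + 5x + 5 ≡ 1 (mod x^3 + 4x + 10).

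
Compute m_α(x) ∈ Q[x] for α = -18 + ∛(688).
m_α(x) = x^3 + 54x^2 + 972x + 5144

Set β = α + 18 = ∛(688), so β^3 = 688. Then (α + 18)^3 - 688 = 0, i.e. α is a root of g(x) = (x + 18)^3 - 688 = x^3 + 54x^2 + 972x + 5144. Since g(x) = h(x + 18) where h(x) = x^3 - 688, and h is irreducible over Q (because 688 is not a perfect cube, so h has no rational root, and a monic cubic with no rational root is irreducible), g is also irreducible (irreducibility is preserved under the substitution x → x + 18). Hence m_α(x) = x^3 + 54x^2 + 972x + 5144.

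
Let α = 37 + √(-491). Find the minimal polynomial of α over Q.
m_α(x) = x^2 - 74x + 1860

From α - 37 = √(-491), squaring gives (α - 37)^2 = -491, i.e. α^2 - 74α + 1369 = -491, so α^2 - 74α + 1860 = 0. The discriminant of x^2 - 74x + 1860 is (-74)^2 - 4·(1860) = 5476 - 7440 = -1964, and 4·(-491) is not a perfect square in Q since -491 is squarefree and ≠ 1. Hence x^2 - 74x + 1860 is irreducible over Q and is the minimal polynomial of α.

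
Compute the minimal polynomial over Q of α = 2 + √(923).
m_α(x) = x^2 - 4x - 919

From α - 2 = √(923), squaring gives (α - 2)^2 = 923, i.e. α^2 - 4α + 4 = 923, so α^2 - 4α - 919 = 0. The discriminant of x^2 - 4x - 919 is (-4)^2 - 4·(-919) = 16 + 3676 = 3692, and 4·(923) is not a perfect square in Q since 923 is squarefree and ≠ 1. Hence x^2 - 4x - 919 is irreducible over Q and is the minimal polynomial of α.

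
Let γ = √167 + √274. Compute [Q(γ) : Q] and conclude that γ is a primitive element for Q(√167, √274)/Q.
[Q(γ) : Q] = 4 (equivalently, Q(γ) = Q(√167, √274))

Obviously Q(γ) ⊆ Q(√167, √274), and [Q(√167, √274):Q] = 4 (since 167, 274 are distinct squarefree integers > 1 with 45758 not a perfect square). To show equality we compute the minimal polynomial of γ. From γ = √167 + √274: γ^2 = 167 + 2√(45758) + 274 = 441 + 2√(45758), so γ^2 - 441 = 2√(45758); squaring, (γ^2 - 441)^2 = 4·45758, i.e. γ^4 - 882γ^2 + 194481 - 183032 = 0, i.e. γ^4 - 882γ^2 + 11449 = 0. So γ is a root of x^4 - 882x^2 + 11449. This polynomial is irreducible over Q: it has no rational root (each ±√167 ± √274 is irrational), and any factorization into two quadratics over Q would force √(45758) ∈ Q (pairing opposite roots) or √167, √274 ∈ Q (other pairings), all impossible. Hence [Q(γ):Q] = 4 = [Q(√167, √274):Q], so Q(γ) = Q(√167, √274).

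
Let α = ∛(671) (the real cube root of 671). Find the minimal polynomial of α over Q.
m_α(x) = x^3 - 671

α satisfies α^3 = 671, so x^3 - 671 annihilates α. By the rational root test, a rational root p/q (in lowest terms) of x^3 - 671 would satisfy p^3 = 671 q^3, forcing q = 1 and p^3 = 671; but 671 is not a perfect cube, contradiction. A monic cubic over Q with no rational root is irreducible (any nontrivial factorization would include a linear factor). Hence x^3 - 671 is the minimal polynomial of α, and in particular [Q(α):Q] = 3.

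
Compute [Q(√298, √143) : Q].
[Q(√298, √143) : Q] = 4

[Q(√298):Q] = 2 (min poly x^2 - 298, irreducible since 298 is squarefree > 1). For the top step, suppose √143 ∈ Q(√298), say √143 = c + d√298 with c, d ∈ Q. Squaring: 143 = c^2 + 298d^2 + 2cd√298. Since √298 ∉ Q this forces 2cd = 0. If d = 0 then √143 = c ∈ Q, contradicting 143 squarefree > 1. If c = 0 then 143 = 298d^2, so 298·143 = (298d)^2 is a perfect square in Q — but 298·143 = 42614 is not a perfect square (since 298 and 143 are distinct squarefree integers). Contradiction. Hence √143 ∉ Q(√298), so x^2 - 143 stays irreducible over Q(√298) and [Q(√298, √143) : Q(√298)] = 2. By the tower law, [Q(√298, √143) : Q] = 2 · 2 = 4.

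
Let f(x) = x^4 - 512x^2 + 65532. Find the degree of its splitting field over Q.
[K : Q] = 4

Solving the quadratic in x^2: x^2 = (512 ± √(512^2 - 4·65532))/2 = (512 ± √16)/2 = (512 ± 4)/2, giving x^2 = 258 or x^2 = 254. So f(x) = (x^2 - 258)(x^2 - 254) and the roots of f are ±√258, ±√254. Hence the splitting field is K = Q(√258, √254). Since 258 and 254 are distinct squarefree integers > 1, their product 65532 is not a perfect square, so √254 ∉ Q(√258). By the tower law [K:Q] = [Q(√258,√254):Q(√258)] · [Q(√258):Q] = 2 · 2 = 4.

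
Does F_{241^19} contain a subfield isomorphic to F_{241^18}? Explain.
No: F_{241^18} is not a subfield of F_{241^19}

F_{p^m} embeds in F_{p^n} iff m | n. Here 18 ∤ 19 (since 19 = 1·18 + 1 with remainder 1 ≠ 0), so F_{241^18} is not a subfield of F_{241^19}. Equivalently: if it were, the tower law would give 18 = [F_{241^18}:F_241] dividing [F_{241^19}:F_241] = 19, contradiction.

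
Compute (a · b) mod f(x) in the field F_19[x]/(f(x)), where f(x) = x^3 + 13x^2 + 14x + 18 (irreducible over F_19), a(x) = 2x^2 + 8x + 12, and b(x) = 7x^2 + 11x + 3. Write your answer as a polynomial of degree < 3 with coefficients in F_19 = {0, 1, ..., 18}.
a · b ≡ 4x^2 + 11x + 8 (mod f(x))

Multiply in F_19[x]: a(x)·b(x) = (2x^2 + 8x + 12)·(7x^2 + 11x + 3) = 14x^4 + 2x^3 + 7x^2 + 4x + 17. This has degree ≥ 3, so divide by f(x) over F_19: 14x^4 + 2x^3 + 7x^2 + 4x + 17 = (14x + 10)·(x^3 + 13x^2 + 14x + 18) + (4x^2 + 11x + 8). Hence a·b ≡ 4x^2 + 11x + 8 (mod f). (F_19[x]/(f) is a field with 19^3 = 6859 elements since f is irreducible of degree 3.)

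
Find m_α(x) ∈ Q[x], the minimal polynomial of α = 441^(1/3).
m_α(x) = x^3 - 441

α satisfies α^3 = 441, so x^3 - 441 annihilates α. By the rational root test, a rational root p/q (in lowest terms) of x^3 - 441 would satisfy p^3 = 441 q^3, forcing q = 1 and p^3 = 441; but 441 is not a perfect cube, contradiction. A monic cubic over Q with no rational root is irreducible (any nontrivial factorization would include a linear factor). Hence x^3 - 441 is the minimal polynomial of α, and in particular [Q(α):Q] = 3.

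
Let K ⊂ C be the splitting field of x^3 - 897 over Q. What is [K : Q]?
[K : Q] = 6

The roots of x^3 - 897 are ∛897, ω∛897, ω^2∛897 where ω = e^(2πi/3) is a primitive cube root of unity, so K = Q(∛897, ω). Now [Q(∛897):Q] = 3 (since 897 is not a perfect cube, x^3 - 897 is irreducible) and [Q(ω):Q] = 2. Both 2 and 3 divide [K:Q], and [K:Q] ≤ 3·2 = 6, so [K:Q] = 6. (Equivalently: Q(∛897) ⊂ R but ω ∉ R, so [K : Q(∛897)] = 2.)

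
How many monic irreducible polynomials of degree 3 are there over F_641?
There are 87791360 monic irreducible polynomials of degree 3 over F_641

Each element of F_{641^3} that lies in no proper subfield is a root of exactly one monic irreducible of degree 3 over F_641, and each such polynomial has 3 distinct roots in F_{641^3}. By Möbius inversion the count is N_641(3) = (1/3) Σ_{d|3} μ(3/d) · 641^d = (1/3)(μ(3)·641^1 + μ(1)·641^3) = 263374080/3 = 87791360.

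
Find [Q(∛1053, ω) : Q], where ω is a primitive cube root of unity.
[Q(∛1053, ω) : Q] = 6

[Q(∛1053):Q] = 3 (min poly x^3 - 1053, irreducible since 1053 is not a perfect cube). [Q(ω):Q] = 2 (min poly x^2 + x + 1). Since Q(∛1053) ⊂ R and ω ∉ R, we have ω ∉ Q(∛1053), so x^2 + x + 1 remains irreducible over Q(∛1053) and [Q(∛1053, ω) : Q(∛1053)] = 2. By the tower law, [Q(∛1053, ω) : Q] = 3 · 2 = 6. (In fact Q(∛1053, ω) is the splitting field of x^3 - 1053 over Q.)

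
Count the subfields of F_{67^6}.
F_{67^6} has 4 subfields

The subfields of F_{p^n} are exactly the fields F_{p^d} for d | n (each is the fixed field of the unique index-d subgroup of Gal(F_{p^n}/F_p) ≅ Z/nZ). The divisors of n = 6 are {1, 2, 3, 6}, giving 4 subfields: F_{67^1}, F_{67^2}, F_{67^3}, F_{67^6}.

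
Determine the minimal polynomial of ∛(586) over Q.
m_α(x) = x^3 - 586

α satisfies α^3 = 586, so x^3 - 586 annihilates α. By the rational root test, a rational root p/q (in lowest terms) of x^3 - 586 would satisfy p^3 = 586 q^3, forcing q = 1 and p^3 = 586; but 586 is not a perfect cube, contradiction. A monic cubic over Q with no rational root is irreducible (any nontrivial factorization would include a linear factor). Hence x^3 - 586 is the minimal polynomial of α, and in particular [Q(α):Q] = 3.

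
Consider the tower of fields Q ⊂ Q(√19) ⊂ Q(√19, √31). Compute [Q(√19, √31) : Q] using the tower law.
[Q(√19, √31) : Q] = 4

[Q(√19):Q] = 2 (min poly x^2 - 19, irreducible since 19 is squarefree > 1). For the top step, suppose √31 ∈ Q(√19), say √31 = c + d√19 with c, d ∈ Q. Squaring: 31 = c^2 + 19d^2 + 2cd√19. Since √19 ∉ Q this forces 2cd = 0. If d = 0 then √31 = c ∈ Q, contradicting 31 squarefree > 1. If c = 0 then 31 = 19d^2, so 19·31 = (19d)^2 is a perfect square in Q — but 19·31 = 589 is not a perfect square (since 19 and 31 are distinct squarefree integers). Contradiction. Hence √31 ∉ Q(√19), so x^2 - 31 stays irreducible over Q(√19) and [Q(√19, √31) : Q(√19)] = 2. By the tower law, [Q(√19, √31) : Q] = 2 · 2 = 4.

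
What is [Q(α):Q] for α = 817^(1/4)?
[Q(α):Q] = 4

α is a root of x^4 - 817. By Eisenstein's criterion at the prime p = 19 (which divides the constant term 817 but p^2 = 361 does not, since 817 is squarefree), x^4 - 817 is irreducible over Q. Hence [Q(α):Q] = 4.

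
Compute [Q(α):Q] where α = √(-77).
[Q(α):Q] = 2

[Q(α):Q] equals the degree of the minimal polynomial of α. Here α^2 = -77 and x^2 + 77 is irreducible (d = -77 is squarefree, ≠ 1, hence not a square), so deg(m_α) = 2. Thus [Q(α):Q] = 2.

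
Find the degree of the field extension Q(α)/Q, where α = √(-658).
[Q(α):Q] = 2

[Q(α):Q] equals the degree of the minimal polynomial of α. Here α^2 = -658 and x^2 + 658 is irreducible (d = -658 is squarefree, ≠ 1, hence not a square), so deg(m_α) = 2. Thus [Q(α):Q] = 2.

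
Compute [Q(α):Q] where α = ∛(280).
[Q(α):Q] = 3

The minimal polynomial of α is x^3 - 280, irreducible over Q since 280 is not a perfect cube (so x^3 - 280 has no rational root). Hence [Q(α):Q] = deg(m_α) = 3.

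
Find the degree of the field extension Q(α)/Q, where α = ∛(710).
[Q(α):Q] = 3

The minimal polynomial of α is x^3 - 710, irreducible over Q since 710 is not a perfect cube (so x^3 - 710 has no rational root). Hence [Q(α):Q] = deg(m_α) = 3.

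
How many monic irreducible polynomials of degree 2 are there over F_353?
There are 62128 monic irreducible polynomials of degree 2 over F_353

Each element of F_{353^2} that lies in no proper subfield is a root of exactly one monic irreducible of degree 2 over F_353, and each such polynomial has 2 distinct roots in F_{353^2}. By Möbius inversion the count is N_353(2) = (1/2) Σ_{d|2} μ(2/d) · 353^d = (1/2)(μ(2)·353^1 + μ(1)·353^2) = 124256/2 = 62128.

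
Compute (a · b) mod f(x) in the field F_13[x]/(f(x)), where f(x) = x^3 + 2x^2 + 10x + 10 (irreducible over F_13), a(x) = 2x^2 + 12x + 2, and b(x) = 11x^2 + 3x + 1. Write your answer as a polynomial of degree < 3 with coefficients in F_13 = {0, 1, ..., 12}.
a · b ≡ 3x^2 + 2x + 11 (mod f(x))

Multiply in F_13[x]: a(x)·b(x) = (2x^2 + 12x + 2)·(11x^2 + 3x + 1) = 9x^4 + 8x^3 + 8x^2 + 5x + 2. This has degree ≥ 3, so divide by f(x) over F_13: 9x^4 + 8x^3 + 8x^2 + 5x + 2 = (9x + 3)·(x^3 + 2x^2 + 10x + 10) + (3x^2 + 2x + 11). Hence a·b ≡ 3x^2 + 2x + 11 (mod f). (F_13[x]/(f) is a field with 13^3 = 2197 elements since f is irreducible of degree 3.)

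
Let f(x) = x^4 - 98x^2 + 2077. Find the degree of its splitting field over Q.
[K : Q] = 4

Solving the quadratic in x^2: x^2 = (98 ± √(98^2 - 4·2077))/2 = (98 ± √1296)/2 = (98 ± 36)/2, giving x^2 = 31 or x^2 = 67. So f(x) = (x^2 - 31)(x^2 - 67) and the roots of f are ±√31, ±√67. Hence the splitting field is K = Q(√31, √67). Since 31 and 67 are distinct squarefree integers > 1, their product 2077 is not a perfect square, so √67 ∉ Q(√31). By the tower law [K:Q] = [Q(√31,√67):Q(√31)] · [Q(√31):Q] = 2 · 2 = 4.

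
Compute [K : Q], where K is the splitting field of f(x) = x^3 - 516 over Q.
[K : Q] = 6

The roots of x^3 - 516 are ∛516, ω∛516, ω^2∛516 where ω = e^(2πi/3) is a primitive cube root of unity, so K = Q(∛516, ω). Now [Q(∛516):Q] = 3 (since 516 is not a perfect cube, x^3 - 516 is irreducible) and [Q(ω):Q] = 2. Both 2 and 3 divide [K:Q], and [K:Q] ≤ 3·2 = 6, so [K:Q] = 6. (Equivalently: Q(∛516) ⊂ R but ω ∉ R, so [K : Q(∛516)] = 2.)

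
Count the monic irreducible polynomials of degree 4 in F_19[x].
There are 32490 monic irreducible polynomials of degree 4 over F_19

Each element of F_{19^4} that lies in no proper subfield is a root of exactly one monic irreducible of degree 4 over F_19, and each such polynomial has 4 distinct roots in F_{19^4}. By Möbius inversion the count is N_19(4) = (1/4) Σ_{d|4} μ(4/d) · 19^d = (1/4)(μ(4)·19^1 + μ(2)·19^2 + μ(1)·19^4) = 129960/4 = 32490.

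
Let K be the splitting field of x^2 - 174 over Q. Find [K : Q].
[K : Q] = 2

f(x) = x^2 - 174 factors as (x - √174)(x + √174). The splitting field is K = Q(√174). Since 174 is squarefree and > 1, it is not a perfect square, so x^2 - 174 is irreducible over Q and [Q(√174) : Q] = 2. Hence [K : Q] = 2.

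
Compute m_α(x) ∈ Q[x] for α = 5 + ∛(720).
m_α(x) = x^3 - 15x^2 + 75x - 845

Set β = α - 5 = ∛(720), so β^3 = 720. Then (α - 5)^3 - 720 = 0, i.e. α is a root of g(x) = (x - 5)^3 - 720 = x^3 - 15x^2 + 75x - 845. Since g(x) = h(x - 5) where h(x) = x^3 - 720, and h is irreducible over Q (because 720 is not a perfect cube, so h has no rational root, and a monic cubic with no rational root is irreducible), g is also irreducible (irreducibility is preserved under the substitution x → x - 5). Hence m_α(x) = x^3 - 15x^2 + 75x - 845.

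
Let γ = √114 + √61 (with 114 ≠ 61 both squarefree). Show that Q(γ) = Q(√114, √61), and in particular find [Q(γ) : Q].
[Q(γ) : Q] = 4 (equivalently, Q(γ) = Q(√114, √61))

Obviously Q(γ) ⊆ Q(√114, √61), and [Q(√114, √61):Q] = 4 (since 114, 61 are distinct squarefree integers > 1 with 6954 not a perfect square). To show equality we compute the minimal polynomial of γ. From γ = √114 + √61: γ^2 = 114 + 2√(6954) + 61 = 175 + 2√(6954), so γ^2 - 175 = 2√(6954); squaring, (γ^2 - 175)^2 = 4·6954, i.e. γ^4 - 350γ^2 + 30625 - 27816 = 0, i.e. γ^4 - 350γ^2 + 2809 = 0. So γ is a root of x^4 - 350x^2 + 2809. This polynomial is irreducible over Q: it has no rational root (each ±√114 ± √61 is irrational), and any factorization into two quadratics over Q would force √(6954) ∈ Q (pairing opposite roots) or √114, √61 ∈ Q (other pairings), all impossible. Hence [Q(γ):Q] = 4 = [Q(√114, √61):Q], so Q(γ) = Q(√114, √61).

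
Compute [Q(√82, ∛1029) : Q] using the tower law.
[Q(√82, ∛1029) : Q] = 6

Let L = Q(√82, ∛1029). Since Q(√82) ⊂ L and [Q(√82):Q] = 2, the tower law gives 2 | [L:Q]. Likewise Q(∛1029) ⊂ L with [Q(∛1029):Q] = 3 (because 1029 is not a perfect cube), so 3 | [L:Q]. As gcd(2,3) = 1, [L:Q] is divisible by 6. Conversely L is generated over Q by √82 and ∛1029, so [L:Q] ≤ 2·3 = 6. Therefore [Q(√82, ∛1029) : Q] = 6.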